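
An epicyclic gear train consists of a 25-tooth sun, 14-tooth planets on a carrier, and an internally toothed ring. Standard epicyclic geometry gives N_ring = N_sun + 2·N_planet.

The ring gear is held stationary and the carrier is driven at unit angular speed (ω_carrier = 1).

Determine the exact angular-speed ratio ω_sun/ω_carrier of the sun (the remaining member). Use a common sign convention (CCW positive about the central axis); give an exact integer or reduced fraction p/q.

N_ring = 25 + 2·14 = 53
25(ω_s−ω_c) = −53(ω_r−ω_c),  ω_r=0, ω_c=1
ω_s = 1 − (53/25)(0−1) = 78/25
ω_s/ω_c = 78/25

78/25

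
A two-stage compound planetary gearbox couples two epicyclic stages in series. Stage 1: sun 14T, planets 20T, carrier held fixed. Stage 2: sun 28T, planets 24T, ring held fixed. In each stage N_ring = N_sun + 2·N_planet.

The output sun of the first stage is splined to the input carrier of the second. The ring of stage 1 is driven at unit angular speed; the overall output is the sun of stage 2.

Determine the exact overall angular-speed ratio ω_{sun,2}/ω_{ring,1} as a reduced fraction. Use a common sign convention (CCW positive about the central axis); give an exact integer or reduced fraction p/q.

-702/49

Stage 1: N_ring = 14 + 2·20 = 54
Stage 1: 14(ω_s−ω_c) = −54(ω_r−ω_c),  ω_c=0, ω_r=1
Stage 1: ω_s = 0 − (54/14)(1−0) = -27/7
  ⇒ ω_s¹/ω_r¹ = -27/7
Stage 2: N_ring = 28 + 2·24 = 76
Stage 2: 28(ω_s−ω_c) = −76(ω_r−ω_c),  ω_r=0, ω_c=1
Stage 2: ω_s = 1 − (76/28)(0−1) = 26/7
  ⇒ ω_s²/ω_c² = 26/7
Coupling ω_c² = ω_s¹ ⇒ overall = -27/7 × 26/7 = -702/49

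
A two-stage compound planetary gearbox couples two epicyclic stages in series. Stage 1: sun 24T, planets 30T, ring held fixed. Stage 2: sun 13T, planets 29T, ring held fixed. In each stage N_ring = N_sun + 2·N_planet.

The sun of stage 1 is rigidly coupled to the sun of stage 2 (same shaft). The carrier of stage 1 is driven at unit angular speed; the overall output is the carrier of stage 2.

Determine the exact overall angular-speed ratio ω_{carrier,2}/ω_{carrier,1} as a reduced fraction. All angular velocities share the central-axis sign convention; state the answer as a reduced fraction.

Stage 1: N_ring = 24 + 2·30 = 84
Stage 1: 24(ω_s−ω_c) = −84(ω_r−ω_c),  ω_r=0, ω_c=1
Stage 1: ω_s = 1 − (84/24)(0−1) = 9/2
  ⇒ ω_s¹/ω_c¹ = 9/2
Stage 2: N_ring = 13 + 2·29 = 71
Stage 2: 13(ω_s−ω_c) = −71(ω_r−ω_c),  ω_r=0, ω_s=1
Stage 2: 13(1−ω_c) = −71(0−ω_c)  ⇒  84ω_c = 13  ⇒  ω_c = 13/84
  ⇒ ω_c²/ω_s² = 13/84
Coupling ω_s² = ω_s¹ ⇒ overall = 9/2 × 13/84 = 39/56

39/56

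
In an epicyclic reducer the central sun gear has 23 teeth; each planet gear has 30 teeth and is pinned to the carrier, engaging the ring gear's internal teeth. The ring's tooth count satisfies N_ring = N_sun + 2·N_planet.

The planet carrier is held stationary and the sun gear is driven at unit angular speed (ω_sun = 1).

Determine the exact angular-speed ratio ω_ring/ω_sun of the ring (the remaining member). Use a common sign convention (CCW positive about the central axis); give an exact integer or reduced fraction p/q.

-23/83

N_ring = 23 + 2·30 = 83
23(ω_s−ω_c) = −83(ω_r−ω_c),  ω_c=0, ω_s=1
ω_r = 0 − (23/83)(1−0) = -23/83
ω_r/ω_s = -23/83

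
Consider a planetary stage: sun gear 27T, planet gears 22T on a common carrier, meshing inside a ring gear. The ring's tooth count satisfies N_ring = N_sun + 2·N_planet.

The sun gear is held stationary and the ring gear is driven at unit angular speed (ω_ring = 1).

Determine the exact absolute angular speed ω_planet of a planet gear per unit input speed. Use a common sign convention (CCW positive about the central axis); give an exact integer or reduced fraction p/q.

71/44

N_ring = 27 + 2·22 = 71
27(ω_s−ω_c) = −71(ω_r−ω_c),  ω_s=0, ω_r=1
27(0−ω_c) = −71(1−ω_c)  ⇒  98ω_c = 71  ⇒  ω_c = 71/98
sun–planet: 27·(0−71/98) = −22·(ω_p−ω_c)  ⇒  ω_p−ω_c = −(27/22)·(-71/98) = 1917/2156
ω_p = 71/98 + 1917/2156 = 71/44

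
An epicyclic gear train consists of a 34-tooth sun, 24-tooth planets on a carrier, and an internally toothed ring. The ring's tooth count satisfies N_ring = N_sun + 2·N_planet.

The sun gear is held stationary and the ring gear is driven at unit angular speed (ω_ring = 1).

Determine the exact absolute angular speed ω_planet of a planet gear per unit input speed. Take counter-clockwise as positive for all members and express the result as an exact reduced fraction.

41/24

N_ring = 34 + 2·24 = 82
34(ω_s−ω_c) = −82(ω_r−ω_c),  ω_s=0, ω_r=1
34(0−ω_c) = −82(1−ω_c)  ⇒  116ω_c = 82  ⇒  ω_c = 41/58
sun–planet: 34·(0−41/58) = −24·(ω_p−ω_c)  ⇒  ω_p−ω_c = −(34/24)·(-41/58) = 697/696
ω_p = 41/58 + 697/696 = 41/24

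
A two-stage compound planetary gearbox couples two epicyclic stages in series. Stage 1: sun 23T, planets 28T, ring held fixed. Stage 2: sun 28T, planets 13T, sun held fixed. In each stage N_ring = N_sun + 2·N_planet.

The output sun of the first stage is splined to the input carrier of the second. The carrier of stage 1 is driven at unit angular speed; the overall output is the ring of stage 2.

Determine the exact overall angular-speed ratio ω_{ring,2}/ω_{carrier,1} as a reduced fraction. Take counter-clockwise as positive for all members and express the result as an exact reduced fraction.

1394/207

Stage 1: N_ring = 23 + 2·28 = 79
Stage 1: 23(ω_s−ω_c) = −79(ω_r−ω_c),  ω_r=0, ω_c=1
Stage 1: ω_s = 1 − (79/23)(0−1) = 102/23
  ⇒ ω_s¹/ω_c¹ = 102/23
Stage 2: N_ring = 28 + 2·13 = 54
Stage 2: 28(ω_s−ω_c) = −54(ω_r−ω_c),  ω_s=0, ω_c=1
Stage 2: ω_r = 1 − (28/54)(0−1) = 41/27
  ⇒ ω_r²/ω_c² = 41/27
Coupling ω_c² = ω_s¹ ⇒ overall = 102/23 × 41/27 = 1394/207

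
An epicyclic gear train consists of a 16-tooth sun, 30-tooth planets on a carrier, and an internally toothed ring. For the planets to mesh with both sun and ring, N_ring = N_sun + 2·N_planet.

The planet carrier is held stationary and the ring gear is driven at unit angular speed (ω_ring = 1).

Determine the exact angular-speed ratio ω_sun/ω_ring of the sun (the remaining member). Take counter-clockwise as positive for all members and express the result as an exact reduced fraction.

-19/4

N_ring = 16 + 2·30 = 76
16(ω_s−ω_c) = −76(ω_r−ω_c),  ω_c=0, ω_r=1
ω_s = 0 − (76/16)(1−0) = -19/4
ω_s/ω_r = -19/4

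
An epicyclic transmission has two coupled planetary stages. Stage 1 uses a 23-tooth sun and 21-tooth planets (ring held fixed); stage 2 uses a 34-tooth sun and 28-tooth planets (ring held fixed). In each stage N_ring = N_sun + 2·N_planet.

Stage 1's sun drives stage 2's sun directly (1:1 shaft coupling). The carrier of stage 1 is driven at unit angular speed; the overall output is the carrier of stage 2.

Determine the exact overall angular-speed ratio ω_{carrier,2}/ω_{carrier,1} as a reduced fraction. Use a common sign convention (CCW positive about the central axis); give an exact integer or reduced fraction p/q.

748/713

Stage 1: N_ring = 23 + 2·21 = 65
Stage 1: 23(ω_s−ω_c) = −65(ω_r−ω_c),  ω_r=0, ω_c=1
Stage 1: ω_s = 1 − (65/23)(0−1) = 88/23
  ⇒ ω_s¹/ω_c¹ = 88/23
Stage 2: N_ring = 34 + 2·28 = 90
Stage 2: 34(ω_s−ω_c) = −90(ω_r−ω_c),  ω_r=0, ω_s=1
Stage 2: 34(1−ω_c) = −90(0−ω_c)  ⇒  124ω_c = 34  ⇒  ω_c = 17/62
  ⇒ ω_c²/ω_s² = 17/62
Coupling ω_s² = ω_s¹ ⇒ overall = 88/23 × 17/62 = 748/713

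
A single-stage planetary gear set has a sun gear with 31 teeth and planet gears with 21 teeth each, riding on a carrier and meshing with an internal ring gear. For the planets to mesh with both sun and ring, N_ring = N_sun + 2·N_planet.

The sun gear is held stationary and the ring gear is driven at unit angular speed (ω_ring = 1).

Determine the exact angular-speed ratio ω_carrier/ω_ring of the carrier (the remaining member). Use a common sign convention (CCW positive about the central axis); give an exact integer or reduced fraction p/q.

73/104

N_ring = 31 + 2·21 = 73
31(ω_s−ω_c) = −73(ω_r−ω_c),  ω_s=0, ω_r=1
31(0−ω_c) = −73(1−ω_c)  ⇒  104ω_c = 73  ⇒  ω_c = 73/104
ω_c/ω_r = 73/104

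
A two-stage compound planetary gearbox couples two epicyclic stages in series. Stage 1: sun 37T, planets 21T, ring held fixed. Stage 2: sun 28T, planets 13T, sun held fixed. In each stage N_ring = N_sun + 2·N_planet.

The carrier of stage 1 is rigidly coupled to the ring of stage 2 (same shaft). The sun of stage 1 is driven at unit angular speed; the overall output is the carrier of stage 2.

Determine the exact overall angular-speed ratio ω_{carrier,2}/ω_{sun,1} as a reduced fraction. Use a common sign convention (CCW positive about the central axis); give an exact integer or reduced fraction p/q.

Stage 1: N_ring = 37 + 2·21 = 79
Stage 1: 37(ω_s−ω_c) = −79(ω_r−ω_c),  ω_r=0, ω_s=1
Stage 1: 37(1−ω_c) = −79(0−ω_c)  ⇒  116ω_c = 37  ⇒  ω_c = 37/116
  ⇒ ω_c¹/ω_s¹ = 37/116
Stage 2: N_ring = 28 + 2·13 = 54
Stage 2: 28(ω_s−ω_c) = −54(ω_r−ω_c),  ω_s=0, ω_r=1
Stage 2: 28(0−ω_c) = −54(1−ω_c)  ⇒  82ω_c = 54  ⇒  ω_c = 27/41
  ⇒ ω_c²/ω_r² = 27/41
Coupling ω_r² = ω_c¹ ⇒ overall = 37/116 × 27/41 = 999/4756

999/4756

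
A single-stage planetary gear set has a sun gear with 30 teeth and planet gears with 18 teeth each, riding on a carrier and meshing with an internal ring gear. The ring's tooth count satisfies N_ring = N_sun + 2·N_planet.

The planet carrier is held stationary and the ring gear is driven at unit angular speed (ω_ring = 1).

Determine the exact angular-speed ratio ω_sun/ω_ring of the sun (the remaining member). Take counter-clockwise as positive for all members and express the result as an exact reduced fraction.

-11/5

N_ring = 30 + 2·18 = 66
30(ω_s−ω_c) = −66(ω_r−ω_c),  ω_c=0, ω_r=1
ω_s = 0 − (66/30)(1−0) = -11/5
ω_s/ω_r = -11/5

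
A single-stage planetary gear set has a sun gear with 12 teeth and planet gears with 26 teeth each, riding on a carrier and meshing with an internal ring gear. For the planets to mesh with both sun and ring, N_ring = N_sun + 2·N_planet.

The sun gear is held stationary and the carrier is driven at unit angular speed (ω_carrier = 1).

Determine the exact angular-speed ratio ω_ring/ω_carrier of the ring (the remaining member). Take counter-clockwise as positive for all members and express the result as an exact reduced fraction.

N_ring = 12 + 2·26 = 64
12(ω_s−ω_c) = −64(ω_r−ω_c),  ω_s=0, ω_c=1
ω_r = 1 − (12/64)(0−1) = 19/16
ω_r/ω_c = 19/16

19/16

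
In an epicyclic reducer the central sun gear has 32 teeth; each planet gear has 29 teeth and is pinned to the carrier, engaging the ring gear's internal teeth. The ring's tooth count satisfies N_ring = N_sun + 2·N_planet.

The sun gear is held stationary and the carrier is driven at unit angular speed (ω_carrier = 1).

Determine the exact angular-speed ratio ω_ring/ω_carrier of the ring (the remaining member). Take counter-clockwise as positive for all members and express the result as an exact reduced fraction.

N_ring = 32 + 2·29 = 90
32(ω_s−ω_c) = −90(ω_r−ω_c),  ω_s=0, ω_c=1
ω_r = 1 − (32/90)(0−1) = 61/45
ω_r/ω_c = 61/45

61/45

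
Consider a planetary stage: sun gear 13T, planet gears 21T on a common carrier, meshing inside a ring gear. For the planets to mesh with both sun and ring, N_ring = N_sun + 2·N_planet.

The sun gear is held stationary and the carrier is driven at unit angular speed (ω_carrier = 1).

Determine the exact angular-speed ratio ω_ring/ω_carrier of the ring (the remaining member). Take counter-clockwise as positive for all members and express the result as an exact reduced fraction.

68/55

N_ring = 13 + 2·21 = 55
13(ω_s−ω_c) = −55(ω_r−ω_c),  ω_s=0, ω_c=1
ω_r = 1 − (13/55)(0−1) = 68/55
ω_r/ω_c = 68/55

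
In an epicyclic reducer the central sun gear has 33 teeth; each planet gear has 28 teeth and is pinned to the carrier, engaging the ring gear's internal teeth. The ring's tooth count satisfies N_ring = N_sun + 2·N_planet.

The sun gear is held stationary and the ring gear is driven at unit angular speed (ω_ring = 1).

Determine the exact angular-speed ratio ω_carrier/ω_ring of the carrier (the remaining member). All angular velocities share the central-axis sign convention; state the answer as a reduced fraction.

N_ring = 33 + 2·28 = 89
33(ω_s−ω_c) = −89(ω_r−ω_c),  ω_s=0, ω_r=1
33(0−ω_c) = −89(1−ω_c)  ⇒  122ω_c = 89  ⇒  ω_c = 89/122
ω_c/ω_r = 89/122

89/122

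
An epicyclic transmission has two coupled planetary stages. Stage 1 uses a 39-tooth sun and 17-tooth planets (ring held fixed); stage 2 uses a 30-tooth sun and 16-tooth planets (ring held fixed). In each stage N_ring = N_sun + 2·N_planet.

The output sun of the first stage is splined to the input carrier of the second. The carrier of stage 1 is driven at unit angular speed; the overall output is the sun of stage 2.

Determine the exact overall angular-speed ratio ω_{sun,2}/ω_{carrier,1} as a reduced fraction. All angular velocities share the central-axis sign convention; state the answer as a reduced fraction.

Stage 1: N_ring = 39 + 2·17 = 73
Stage 1: 39(ω_s−ω_c) = −73(ω_r−ω_c),  ω_r=0, ω_c=1
Stage 1: ω_s = 1 − (73/39)(0−1) = 112/39
  ⇒ ω_s¹/ω_c¹ = 112/39
Stage 2: N_ring = 30 + 2·16 = 62
Stage 2: 30(ω_s−ω_c) = −62(ω_r−ω_c),  ω_r=0, ω_c=1
Stage 2: ω_s = 1 − (62/30)(0−1) = 46/15
  ⇒ ω_s²/ω_c² = 46/15
Coupling ω_c² = ω_s¹ ⇒ overall = 112/39 × 46/15 = 5152/585

5152/585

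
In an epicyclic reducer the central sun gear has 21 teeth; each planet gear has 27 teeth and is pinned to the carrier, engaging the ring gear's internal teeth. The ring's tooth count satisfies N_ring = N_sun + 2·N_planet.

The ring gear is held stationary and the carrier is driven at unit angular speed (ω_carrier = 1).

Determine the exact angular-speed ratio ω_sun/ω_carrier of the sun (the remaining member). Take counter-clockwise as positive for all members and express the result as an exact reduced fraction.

32/7

N_ring = 21 + 2·27 = 75
21(ω_s−ω_c) = −75(ω_r−ω_c),  ω_r=0, ω_c=1
ω_s = 1 − (75/21)(0−1) = 32/7
ω_s/ω_c = 32/7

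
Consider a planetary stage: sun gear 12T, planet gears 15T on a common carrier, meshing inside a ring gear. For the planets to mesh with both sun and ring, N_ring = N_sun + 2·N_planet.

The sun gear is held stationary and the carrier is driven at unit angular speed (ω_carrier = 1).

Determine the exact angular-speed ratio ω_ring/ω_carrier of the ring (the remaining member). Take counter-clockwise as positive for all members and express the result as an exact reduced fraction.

N_ring = 12 + 2·15 = 42
12(ω_s−ω_c) = −42(ω_r−ω_c),  ω_s=0, ω_c=1
ω_r = 1 − (12/42)(0−1) = 9/7
ω_r/ω_c = 9/7

9/7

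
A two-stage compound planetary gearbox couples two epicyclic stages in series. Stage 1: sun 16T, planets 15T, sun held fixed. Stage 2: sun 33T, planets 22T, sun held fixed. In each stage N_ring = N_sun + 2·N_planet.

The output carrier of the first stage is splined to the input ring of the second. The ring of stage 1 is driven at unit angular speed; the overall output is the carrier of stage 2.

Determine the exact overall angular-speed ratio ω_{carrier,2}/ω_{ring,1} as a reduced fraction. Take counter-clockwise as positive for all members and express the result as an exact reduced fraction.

161/310

Stage 1: N_ring = 16 + 2·15 = 46
Stage 1: 16(ω_s−ω_c) = −46(ω_r−ω_c),  ω_s=0, ω_r=1
Stage 1: 16(0−ω_c) = −46(1−ω_c)  ⇒  62ω_c = 46  ⇒  ω_c = 23/31
  ⇒ ω_c¹/ω_r¹ = 23/31
Stage 2: N_ring = 33 + 2·22 = 77
Stage 2: 33(ω_s−ω_c) = −77(ω_r−ω_c),  ω_s=0, ω_r=1
Stage 2: 33(0−ω_c) = −77(1−ω_c)  ⇒  110ω_c = 77  ⇒  ω_c = 7/10
  ⇒ ω_c²/ω_r² = 7/10
Coupling ω_r² = ω_c¹ ⇒ overall = 23/31 × 7/10 = 161/310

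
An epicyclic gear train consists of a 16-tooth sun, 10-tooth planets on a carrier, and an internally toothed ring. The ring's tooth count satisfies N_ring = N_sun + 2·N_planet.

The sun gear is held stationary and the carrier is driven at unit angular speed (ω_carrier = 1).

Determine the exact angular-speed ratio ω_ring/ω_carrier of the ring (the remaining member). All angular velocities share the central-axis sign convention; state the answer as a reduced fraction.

13/9

N_ring = 16 + 2·10 = 36
16(ω_s−ω_c) = −36(ω_r−ω_c),  ω_s=0, ω_c=1
ω_r = 1 − (16/36)(0−1) = 13/9
ω_r/ω_c = 13/9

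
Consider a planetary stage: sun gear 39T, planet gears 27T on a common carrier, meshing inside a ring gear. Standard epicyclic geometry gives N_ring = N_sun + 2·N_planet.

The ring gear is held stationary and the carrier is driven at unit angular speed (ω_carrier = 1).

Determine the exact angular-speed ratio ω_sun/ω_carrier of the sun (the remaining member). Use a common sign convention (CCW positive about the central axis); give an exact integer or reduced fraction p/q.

44/13

N_ring = 39 + 2·27 = 93
39(ω_s−ω_c) = −93(ω_r−ω_c),  ω_r=0, ω_c=1
ω_s = 1 − (93/39)(0−1) = 44/13
ω_s/ω_c = 44/13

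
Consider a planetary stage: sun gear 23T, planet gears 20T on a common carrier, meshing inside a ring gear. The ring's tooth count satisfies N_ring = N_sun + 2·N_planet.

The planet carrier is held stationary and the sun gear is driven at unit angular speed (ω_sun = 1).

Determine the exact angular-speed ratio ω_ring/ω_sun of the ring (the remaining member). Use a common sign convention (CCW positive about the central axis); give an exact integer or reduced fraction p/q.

N_ring = 23 + 2·20 = 63
23(ω_s−ω_c) = −63(ω_r−ω_c),  ω_c=0, ω_s=1
ω_r = 0 − (23/63)(1−0) = -23/63
ω_r/ω_s = -23/63

-23/63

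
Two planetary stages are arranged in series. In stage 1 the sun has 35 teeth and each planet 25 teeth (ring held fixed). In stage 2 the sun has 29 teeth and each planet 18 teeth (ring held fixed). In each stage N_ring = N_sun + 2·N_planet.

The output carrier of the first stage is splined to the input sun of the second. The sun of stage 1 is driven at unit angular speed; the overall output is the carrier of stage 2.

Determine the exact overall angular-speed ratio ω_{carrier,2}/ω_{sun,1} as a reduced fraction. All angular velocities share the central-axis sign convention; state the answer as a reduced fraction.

Stage 1: N_ring = 35 + 2·25 = 85
Stage 1: 35(ω_s−ω_c) = −85(ω_r−ω_c),  ω_r=0, ω_s=1
Stage 1: 35(1−ω_c) = −85(0−ω_c)  ⇒  120ω_c = 35  ⇒  ω_c = 7/24
  ⇒ ω_c¹/ω_s¹ = 7/24
Stage 2: N_ring = 29 + 2·18 = 65
Stage 2: 29(ω_s−ω_c) = −65(ω_r−ω_c),  ω_r=0, ω_s=1
Stage 2: 29(1−ω_c) = −65(0−ω_c)  ⇒  94ω_c = 29  ⇒  ω_c = 29/94
  ⇒ ω_c²/ω_s² = 29/94
Coupling ω_s² = ω_c¹ ⇒ overall = 7/24 × 29/94 = 203/2256

203/2256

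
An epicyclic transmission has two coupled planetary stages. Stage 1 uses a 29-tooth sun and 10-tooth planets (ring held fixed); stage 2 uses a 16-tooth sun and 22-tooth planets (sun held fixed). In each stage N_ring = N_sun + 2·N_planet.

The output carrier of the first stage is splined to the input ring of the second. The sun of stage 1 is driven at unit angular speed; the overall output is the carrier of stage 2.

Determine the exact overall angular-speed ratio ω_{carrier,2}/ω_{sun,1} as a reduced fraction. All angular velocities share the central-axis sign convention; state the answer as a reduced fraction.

145/494

Stage 1: N_ring = 29 + 2·10 = 49
Stage 1: 29(ω_s−ω_c) = −49(ω_r−ω_c),  ω_r=0, ω_s=1
Stage 1: 29(1−ω_c) = −49(0−ω_c)  ⇒  78ω_c = 29  ⇒  ω_c = 29/78
  ⇒ ω_c¹/ω_s¹ = 29/78
Stage 2: N_ring = 16 + 2·22 = 60
Stage 2: 16(ω_s−ω_c) = −60(ω_r−ω_c),  ω_s=0, ω_r=1
Stage 2: 16(0−ω_c) = −60(1−ω_c)  ⇒  76ω_c = 60  ⇒  ω_c = 15/19
  ⇒ ω_c²/ω_r² = 15/19
Coupling ω_r² = ω_c¹ ⇒ overall = 29/78 × 15/19 = 145/494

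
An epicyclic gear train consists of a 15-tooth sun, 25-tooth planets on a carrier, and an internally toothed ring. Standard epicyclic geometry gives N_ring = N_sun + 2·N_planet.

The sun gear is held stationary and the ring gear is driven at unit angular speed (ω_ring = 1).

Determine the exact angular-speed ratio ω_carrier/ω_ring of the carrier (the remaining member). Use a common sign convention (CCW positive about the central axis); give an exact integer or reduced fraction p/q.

N_ring = 15 + 2·25 = 65
15(ω_s−ω_c) = −65(ω_r−ω_c),  ω_s=0, ω_r=1
15(0−ω_c) = −65(1−ω_c)  ⇒  80ω_c = 65  ⇒  ω_c = 13/16
ω_c/ω_r = 13/16

13/16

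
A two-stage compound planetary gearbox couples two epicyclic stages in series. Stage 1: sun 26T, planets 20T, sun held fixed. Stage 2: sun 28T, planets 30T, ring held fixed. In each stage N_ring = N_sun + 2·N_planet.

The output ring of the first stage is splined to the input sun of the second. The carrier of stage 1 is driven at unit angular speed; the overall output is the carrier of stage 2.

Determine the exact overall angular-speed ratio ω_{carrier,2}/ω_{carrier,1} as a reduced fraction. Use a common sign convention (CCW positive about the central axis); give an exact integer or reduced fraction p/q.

322/957

Stage 1: N_ring = 26 + 2·20 = 66
Stage 1: 26(ω_s−ω_c) = −66(ω_r−ω_c),  ω_s=0, ω_c=1
Stage 1: ω_r = 1 − (26/66)(0−1) = 46/33
  ⇒ ω_r¹/ω_c¹ = 46/33
Stage 2: N_ring = 28 + 2·30 = 88
Stage 2: 28(ω_s−ω_c) = −88(ω_r−ω_c),  ω_r=0, ω_s=1
Stage 2: 28(1−ω_c) = −88(0−ω_c)  ⇒  116ω_c = 28  ⇒  ω_c = 7/29
  ⇒ ω_c²/ω_s² = 7/29
Coupling ω_s² = ω_r¹ ⇒ overall = 46/33 × 7/29 = 322/957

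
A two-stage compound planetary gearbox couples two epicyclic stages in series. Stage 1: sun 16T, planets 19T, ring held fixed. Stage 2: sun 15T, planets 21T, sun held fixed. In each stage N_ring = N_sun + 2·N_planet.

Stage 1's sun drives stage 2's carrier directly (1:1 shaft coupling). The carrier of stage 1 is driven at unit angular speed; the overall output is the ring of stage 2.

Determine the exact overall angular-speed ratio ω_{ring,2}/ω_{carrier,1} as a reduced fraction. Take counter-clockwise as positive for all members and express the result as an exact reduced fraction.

Stage 1: N_ring = 16 + 2·19 = 54
Stage 1: 16(ω_s−ω_c) = −54(ω_r−ω_c),  ω_r=0, ω_c=1
Stage 1: ω_s = 1 − (54/16)(0−1) = 35/8
  ⇒ ω_s¹/ω_c¹ = 35/8
Stage 2: N_ring = 15 + 2·21 = 57
Stage 2: 15(ω_s−ω_c) = −57(ω_r−ω_c),  ω_s=0, ω_c=1
Stage 2: ω_r = 1 − (15/57)(0−1) = 24/19
  ⇒ ω_r²/ω_c² = 24/19
Coupling ω_c² = ω_s¹ ⇒ overall = 35/8 × 24/19 = 105/19

105/19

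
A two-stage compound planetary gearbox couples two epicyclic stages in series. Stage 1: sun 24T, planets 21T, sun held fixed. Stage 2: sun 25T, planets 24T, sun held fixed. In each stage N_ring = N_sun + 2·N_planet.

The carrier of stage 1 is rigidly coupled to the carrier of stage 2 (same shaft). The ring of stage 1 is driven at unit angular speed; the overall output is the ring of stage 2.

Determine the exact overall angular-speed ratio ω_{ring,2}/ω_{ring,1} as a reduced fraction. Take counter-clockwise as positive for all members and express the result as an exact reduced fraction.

Stage 1: N_ring = 24 + 2·21 = 66
Stage 1: 24(ω_s−ω_c) = −66(ω_r−ω_c),  ω_s=0, ω_r=1
Stage 1: 24(0−ω_c) = −66(1−ω_c)  ⇒  90ω_c = 66  ⇒  ω_c = 11/15
  ⇒ ω_c¹/ω_r¹ = 11/15
Stage 2: N_ring = 25 + 2·24 = 73
Stage 2: 25(ω_s−ω_c) = −73(ω_r−ω_c),  ω_s=0, ω_c=1
Stage 2: ω_r = 1 − (25/73)(0−1) = 98/73
  ⇒ ω_r²/ω_c² = 98/73
Coupling ω_c² = ω_c¹ ⇒ overall = 11/15 × 98/73 = 1078/1095

1078/1095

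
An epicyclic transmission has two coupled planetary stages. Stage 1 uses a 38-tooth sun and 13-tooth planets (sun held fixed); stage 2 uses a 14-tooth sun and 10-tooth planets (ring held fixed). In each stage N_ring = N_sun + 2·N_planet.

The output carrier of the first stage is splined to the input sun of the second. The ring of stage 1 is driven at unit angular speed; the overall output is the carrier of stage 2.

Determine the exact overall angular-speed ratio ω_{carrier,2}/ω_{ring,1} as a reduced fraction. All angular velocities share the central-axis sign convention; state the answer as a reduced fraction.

Stage 1: N_ring = 38 + 2·13 = 64
Stage 1: 38(ω_s−ω_c) = −64(ω_r−ω_c),  ω_s=0, ω_r=1
Stage 1: 38(0−ω_c) = −64(1−ω_c)  ⇒  102ω_c = 64  ⇒  ω_c = 32/51
  ⇒ ω_c¹/ω_r¹ = 32/51
Stage 2: N_ring = 14 + 2·10 = 34
Stage 2: 14(ω_s−ω_c) = −34(ω_r−ω_c),  ω_r=0, ω_s=1
Stage 2: 14(1−ω_c) = −34(0−ω_c)  ⇒  48ω_c = 14  ⇒  ω_c = 7/24
  ⇒ ω_c²/ω_s² = 7/24
Coupling ω_s² = ω_c¹ ⇒ overall = 32/51 × 7/24 = 28/153

28/153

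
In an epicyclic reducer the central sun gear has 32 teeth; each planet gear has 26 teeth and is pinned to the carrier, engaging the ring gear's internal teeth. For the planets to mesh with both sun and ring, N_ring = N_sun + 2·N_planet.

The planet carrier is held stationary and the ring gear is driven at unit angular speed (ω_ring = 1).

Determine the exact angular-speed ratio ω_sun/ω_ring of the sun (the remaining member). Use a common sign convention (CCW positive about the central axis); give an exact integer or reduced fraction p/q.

N_ring = 32 + 2·26 = 84
32(ω_s−ω_c) = −84(ω_r−ω_c),  ω_c=0, ω_r=1
ω_s = 0 − (84/32)(1−0) = -21/8
ω_s/ω_r = -21/8

-21/8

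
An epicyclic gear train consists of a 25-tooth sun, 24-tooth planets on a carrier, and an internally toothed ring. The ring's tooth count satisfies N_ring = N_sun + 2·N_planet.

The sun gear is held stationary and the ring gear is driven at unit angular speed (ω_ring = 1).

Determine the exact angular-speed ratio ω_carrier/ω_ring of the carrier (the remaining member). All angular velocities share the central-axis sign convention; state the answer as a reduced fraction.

N_ring = 25 + 2·24 = 73
25(ω_s−ω_c) = −73(ω_r−ω_c),  ω_s=0, ω_r=1
25(0−ω_c) = −73(1−ω_c)  ⇒  98ω_c = 73  ⇒  ω_c = 73/98
ω_c/ω_r = 73/98

73/98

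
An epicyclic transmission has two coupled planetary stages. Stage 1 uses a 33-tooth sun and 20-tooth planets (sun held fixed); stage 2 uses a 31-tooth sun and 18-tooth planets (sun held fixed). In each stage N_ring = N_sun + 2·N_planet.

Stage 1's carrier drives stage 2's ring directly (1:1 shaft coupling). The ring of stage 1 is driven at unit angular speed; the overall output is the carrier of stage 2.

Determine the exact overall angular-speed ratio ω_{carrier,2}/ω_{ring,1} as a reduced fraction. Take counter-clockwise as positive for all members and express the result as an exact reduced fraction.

Stage 1: N_ring = 33 + 2·20 = 73
Stage 1: 33(ω_s−ω_c) = −73(ω_r−ω_c),  ω_s=0, ω_r=1
Stage 1: 33(0−ω_c) = −73(1−ω_c)  ⇒  106ω_c = 73  ⇒  ω_c = 73/106
  ⇒ ω_c¹/ω_r¹ = 73/106
Stage 2: N_ring = 31 + 2·18 = 67
Stage 2: 31(ω_s−ω_c) = −67(ω_r−ω_c),  ω_s=0, ω_r=1
Stage 2: 31(0−ω_c) = −67(1−ω_c)  ⇒  98ω_c = 67  ⇒  ω_c = 67/98
  ⇒ ω_c²/ω_r² = 67/98
Coupling ω_r² = ω_c¹ ⇒ overall = 73/106 × 67/98 = 4891/10388

4891/10388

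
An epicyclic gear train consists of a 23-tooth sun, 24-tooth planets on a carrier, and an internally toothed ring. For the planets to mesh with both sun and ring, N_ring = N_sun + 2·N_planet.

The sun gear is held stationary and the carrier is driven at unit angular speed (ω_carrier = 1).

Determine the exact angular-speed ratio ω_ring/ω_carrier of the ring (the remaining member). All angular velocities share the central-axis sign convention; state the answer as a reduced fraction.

94/71

N_ring = 23 + 2·24 = 71
23(ω_s−ω_c) = −71(ω_r−ω_c),  ω_s=0, ω_c=1
ω_r = 1 − (23/71)(0−1) = 94/71
ω_r/ω_c = 94/71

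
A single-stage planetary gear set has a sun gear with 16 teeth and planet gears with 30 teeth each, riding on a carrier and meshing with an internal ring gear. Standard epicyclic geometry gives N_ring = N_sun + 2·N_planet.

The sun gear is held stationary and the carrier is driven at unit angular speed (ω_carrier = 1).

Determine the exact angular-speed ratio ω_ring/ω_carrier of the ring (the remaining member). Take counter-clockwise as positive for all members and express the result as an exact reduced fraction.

23/19

N_ring = 16 + 2·30 = 76
16(ω_s−ω_c) = −76(ω_r−ω_c),  ω_s=0, ω_c=1
ω_r = 1 − (16/76)(0−1) = 23/19
ω_r/ω_c = 23/19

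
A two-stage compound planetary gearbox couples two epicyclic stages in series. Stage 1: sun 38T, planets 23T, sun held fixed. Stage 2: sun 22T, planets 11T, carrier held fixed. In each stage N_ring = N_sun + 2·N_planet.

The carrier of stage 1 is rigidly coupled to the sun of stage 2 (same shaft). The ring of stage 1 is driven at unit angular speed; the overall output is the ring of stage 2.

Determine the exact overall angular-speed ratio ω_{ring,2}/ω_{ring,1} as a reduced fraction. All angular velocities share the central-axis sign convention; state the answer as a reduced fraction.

-21/61

Stage 1: N_ring = 38 + 2·23 = 84
Stage 1: 38(ω_s−ω_c) = −84(ω_r−ω_c),  ω_s=0, ω_r=1
Stage 1: 38(0−ω_c) = −84(1−ω_c)  ⇒  122ω_c = 84  ⇒  ω_c = 42/61
  ⇒ ω_c¹/ω_r¹ = 42/61
Stage 2: N_ring = 22 + 2·11 = 44
Stage 2: 22(ω_s−ω_c) = −44(ω_r−ω_c),  ω_c=0, ω_s=1
Stage 2: ω_r = 0 − (22/44)(1−0) = -1/2
  ⇒ ω_r²/ω_s² = -1/2
Coupling ω_s² = ω_c¹ ⇒ overall = 42/61 × -1/2 = -21/61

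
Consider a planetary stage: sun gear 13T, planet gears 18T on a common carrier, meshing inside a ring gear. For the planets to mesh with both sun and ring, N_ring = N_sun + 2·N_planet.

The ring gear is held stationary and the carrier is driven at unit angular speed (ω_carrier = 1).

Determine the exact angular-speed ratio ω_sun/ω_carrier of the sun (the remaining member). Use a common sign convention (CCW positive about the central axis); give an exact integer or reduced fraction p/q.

N_ring = 13 + 2·18 = 49
13(ω_s−ω_c) = −49(ω_r−ω_c),  ω_r=0, ω_c=1
ω_s = 1 − (49/13)(0−1) = 62/13
ω_s/ω_c = 62/13

62/13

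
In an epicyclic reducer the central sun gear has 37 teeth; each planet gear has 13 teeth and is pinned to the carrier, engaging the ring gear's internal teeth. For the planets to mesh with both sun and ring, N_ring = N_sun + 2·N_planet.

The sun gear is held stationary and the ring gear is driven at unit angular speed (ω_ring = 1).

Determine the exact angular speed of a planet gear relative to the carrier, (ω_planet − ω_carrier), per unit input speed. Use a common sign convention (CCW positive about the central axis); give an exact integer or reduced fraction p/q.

N_ring = 37 + 2·13 = 63
37(ω_s−ω_c) = −63(ω_r−ω_c),  ω_s=0, ω_r=1
37(0−ω_c) = −63(1−ω_c)  ⇒  100ω_c = 63  ⇒  ω_c = 63/100
sun–planet: 37·(0−63/100) = −13·(ω_p−ω_c)  ⇒  ω_p−ω_c = −(37/13)·(-63/100) = 2331/1300

2331/1300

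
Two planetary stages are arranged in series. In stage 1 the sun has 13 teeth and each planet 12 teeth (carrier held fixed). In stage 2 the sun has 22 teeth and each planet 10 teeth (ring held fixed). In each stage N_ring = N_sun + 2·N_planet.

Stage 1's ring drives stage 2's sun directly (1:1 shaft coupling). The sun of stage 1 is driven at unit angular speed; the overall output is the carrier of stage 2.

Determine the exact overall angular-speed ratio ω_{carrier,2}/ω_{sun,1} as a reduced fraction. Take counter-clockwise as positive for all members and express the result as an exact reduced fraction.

Stage 1: N_ring = 13 + 2·12 = 37
Stage 1: 13(ω_s−ω_c) = −37(ω_r−ω_c),  ω_c=0, ω_s=1
Stage 1: ω_r = 0 − (13/37)(1−0) = -13/37
  ⇒ ω_r¹/ω_s¹ = -13/37
Stage 2: N_ring = 22 + 2·10 = 42
Stage 2: 22(ω_s−ω_c) = −42(ω_r−ω_c),  ω_r=0, ω_s=1
Stage 2: 22(1−ω_c) = −42(0−ω_c)  ⇒  64ω_c = 22  ⇒  ω_c = 11/32
  ⇒ ω_c²/ω_s² = 11/32
Coupling ω_s² = ω_r¹ ⇒ overall = -13/37 × 11/32 = -143/1184

-143/1184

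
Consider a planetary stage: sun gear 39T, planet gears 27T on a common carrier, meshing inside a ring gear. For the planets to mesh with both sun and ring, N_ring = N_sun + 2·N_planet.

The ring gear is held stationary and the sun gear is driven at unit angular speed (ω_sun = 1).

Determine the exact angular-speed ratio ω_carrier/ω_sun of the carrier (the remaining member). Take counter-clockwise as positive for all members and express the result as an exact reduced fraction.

N_ring = 39 + 2·27 = 93
39(ω_s−ω_c) = −93(ω_r−ω_c),  ω_r=0, ω_s=1
39(1−ω_c) = −93(0−ω_c)  ⇒  132ω_c = 39  ⇒  ω_c = 13/44
ω_c/ω_s = 13/44

13/44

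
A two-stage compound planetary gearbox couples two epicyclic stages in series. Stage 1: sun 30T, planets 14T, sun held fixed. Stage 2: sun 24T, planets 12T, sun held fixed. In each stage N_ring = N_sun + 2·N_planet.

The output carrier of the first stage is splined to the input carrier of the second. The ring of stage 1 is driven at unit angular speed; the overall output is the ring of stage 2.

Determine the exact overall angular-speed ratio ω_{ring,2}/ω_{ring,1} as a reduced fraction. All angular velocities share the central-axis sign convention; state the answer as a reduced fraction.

87/88

Stage 1: N_ring = 30 + 2·14 = 58
Stage 1: 30(ω_s−ω_c) = −58(ω_r−ω_c),  ω_s=0, ω_r=1
Stage 1: 30(0−ω_c) = −58(1−ω_c)  ⇒  88ω_c = 58  ⇒  ω_c = 29/44
  ⇒ ω_c¹/ω_r¹ = 29/44
Stage 2: N_ring = 24 + 2·12 = 48
Stage 2: 24(ω_s−ω_c) = −48(ω_r−ω_c),  ω_s=0, ω_c=1
Stage 2: ω_r = 1 − (24/48)(0−1) = 3/2
  ⇒ ω_r²/ω_c² = 3/2
Coupling ω_c² = ω_c¹ ⇒ overall = 29/44 × 3/2 = 87/88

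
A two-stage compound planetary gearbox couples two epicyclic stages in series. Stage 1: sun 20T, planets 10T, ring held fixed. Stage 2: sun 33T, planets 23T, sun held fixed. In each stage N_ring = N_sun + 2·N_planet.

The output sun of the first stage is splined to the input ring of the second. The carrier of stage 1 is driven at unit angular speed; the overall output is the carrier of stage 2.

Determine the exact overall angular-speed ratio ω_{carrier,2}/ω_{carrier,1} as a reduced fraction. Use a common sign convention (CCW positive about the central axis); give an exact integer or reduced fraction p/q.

237/112

Stage 1: N_ring = 20 + 2·10 = 40
Stage 1: 20(ω_s−ω_c) = −40(ω_r−ω_c),  ω_r=0, ω_c=1
Stage 1: ω_s = 1 − (40/20)(0−1) = 3
  ⇒ ω_s¹/ω_c¹ = 3
Stage 2: N_ring = 33 + 2·23 = 79
Stage 2: 33(ω_s−ω_c) = −79(ω_r−ω_c),  ω_s=0, ω_r=1
Stage 2: 33(0−ω_c) = −79(1−ω_c)  ⇒  112ω_c = 79  ⇒  ω_c = 79/112
  ⇒ ω_c²/ω_r² = 79/112
Coupling ω_r² = ω_s¹ ⇒ overall = 3 × 79/112 = 237/112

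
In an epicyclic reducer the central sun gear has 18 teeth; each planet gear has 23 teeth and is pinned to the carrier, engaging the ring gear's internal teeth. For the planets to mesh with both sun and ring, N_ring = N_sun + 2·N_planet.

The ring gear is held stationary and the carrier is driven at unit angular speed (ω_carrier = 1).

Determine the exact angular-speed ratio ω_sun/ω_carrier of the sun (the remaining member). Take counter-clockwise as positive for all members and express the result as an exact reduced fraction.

41/9

N_ring = 18 + 2·23 = 64
18(ω_s−ω_c) = −64(ω_r−ω_c),  ω_r=0, ω_c=1
ω_s = 1 − (64/18)(0−1) = 41/9
ω_s/ω_c = 41/9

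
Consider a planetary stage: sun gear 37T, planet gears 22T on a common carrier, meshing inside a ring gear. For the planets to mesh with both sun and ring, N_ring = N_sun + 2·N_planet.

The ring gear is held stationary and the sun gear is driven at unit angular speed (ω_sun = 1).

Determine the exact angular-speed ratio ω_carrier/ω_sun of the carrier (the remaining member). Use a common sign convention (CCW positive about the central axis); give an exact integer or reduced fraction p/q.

37/118

N_ring = 37 + 2·22 = 81
37(ω_s−ω_c) = −81(ω_r−ω_c),  ω_r=0, ω_s=1
37(1−ω_c) = −81(0−ω_c)  ⇒  118ω_c = 37  ⇒  ω_c = 37/118
ω_c/ω_s = 37/118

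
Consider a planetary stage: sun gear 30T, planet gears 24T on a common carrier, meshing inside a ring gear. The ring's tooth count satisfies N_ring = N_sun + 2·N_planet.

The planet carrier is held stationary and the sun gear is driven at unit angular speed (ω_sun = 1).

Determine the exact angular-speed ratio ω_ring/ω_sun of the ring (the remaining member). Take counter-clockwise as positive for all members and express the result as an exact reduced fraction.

N_ring = 30 + 2·24 = 78
30(ω_s−ω_c) = −78(ω_r−ω_c),  ω_c=0, ω_s=1
ω_r = 0 − (30/78)(1−0) = -5/13
ω_r/ω_s = -5/13

-5/13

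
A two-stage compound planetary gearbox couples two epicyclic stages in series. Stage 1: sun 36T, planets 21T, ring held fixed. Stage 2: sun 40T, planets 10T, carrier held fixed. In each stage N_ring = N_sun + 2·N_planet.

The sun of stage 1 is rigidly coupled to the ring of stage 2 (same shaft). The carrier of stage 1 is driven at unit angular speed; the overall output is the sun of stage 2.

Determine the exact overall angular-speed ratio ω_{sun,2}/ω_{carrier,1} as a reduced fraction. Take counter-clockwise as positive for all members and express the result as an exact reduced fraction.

Stage 1: N_ring = 36 + 2·21 = 78
Stage 1: 36(ω_s−ω_c) = −78(ω_r−ω_c),  ω_r=0, ω_c=1
Stage 1: ω_s = 1 − (78/36)(0−1) = 19/6
  ⇒ ω_s¹/ω_c¹ = 19/6
Stage 2: N_ring = 40 + 2·10 = 60
Stage 2: 40(ω_s−ω_c) = −60(ω_r−ω_c),  ω_c=0, ω_r=1
Stage 2: ω_s = 0 − (60/40)(1−0) = -3/2
  ⇒ ω_s²/ω_r² = -3/2
Coupling ω_r² = ω_s¹ ⇒ overall = 19/6 × -3/2 = -19/4

-19/4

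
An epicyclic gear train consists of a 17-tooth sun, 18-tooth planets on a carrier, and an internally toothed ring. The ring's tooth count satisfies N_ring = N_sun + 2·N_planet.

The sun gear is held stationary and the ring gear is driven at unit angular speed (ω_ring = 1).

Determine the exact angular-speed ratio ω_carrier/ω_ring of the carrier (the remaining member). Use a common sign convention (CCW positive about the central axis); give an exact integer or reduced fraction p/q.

N_ring = 17 + 2·18 = 53
17(ω_s−ω_c) = −53(ω_r−ω_c),  ω_s=0, ω_r=1
17(0−ω_c) = −53(1−ω_c)  ⇒  70ω_c = 53  ⇒  ω_c = 53/70
ω_c/ω_r = 53/70

53/70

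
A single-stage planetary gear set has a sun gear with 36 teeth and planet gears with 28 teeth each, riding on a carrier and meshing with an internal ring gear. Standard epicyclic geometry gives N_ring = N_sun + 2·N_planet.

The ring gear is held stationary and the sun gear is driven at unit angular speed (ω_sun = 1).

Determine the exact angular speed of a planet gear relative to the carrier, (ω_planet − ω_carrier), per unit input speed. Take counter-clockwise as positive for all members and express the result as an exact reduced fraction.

-207/224

N_ring = 36 + 2·28 = 92
36(ω_s−ω_c) = −92(ω_r−ω_c),  ω_r=0, ω_s=1
36(1−ω_c) = −92(0−ω_c)  ⇒  128ω_c = 36  ⇒  ω_c = 9/32
sun–planet: 36·(1−9/32) = −28·(ω_p−ω_c)  ⇒  ω_p−ω_c = −(36/28)·(23/32) = -207/224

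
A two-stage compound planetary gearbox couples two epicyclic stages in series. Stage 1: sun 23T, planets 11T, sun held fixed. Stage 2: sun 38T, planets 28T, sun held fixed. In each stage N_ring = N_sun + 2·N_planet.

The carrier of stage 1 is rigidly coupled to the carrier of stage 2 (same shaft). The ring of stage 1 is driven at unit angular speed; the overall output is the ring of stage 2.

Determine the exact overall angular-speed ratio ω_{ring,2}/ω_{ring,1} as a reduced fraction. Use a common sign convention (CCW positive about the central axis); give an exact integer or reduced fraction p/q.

1485/1598

Stage 1: N_ring = 23 + 2·11 = 45
Stage 1: 23(ω_s−ω_c) = −45(ω_r−ω_c),  ω_s=0, ω_r=1
Stage 1: 23(0−ω_c) = −45(1−ω_c)  ⇒  68ω_c = 45  ⇒  ω_c = 45/68
  ⇒ ω_c¹/ω_r¹ = 45/68
Stage 2: N_ring = 38 + 2·28 = 94
Stage 2: 38(ω_s−ω_c) = −94(ω_r−ω_c),  ω_s=0, ω_c=1
Stage 2: ω_r = 1 − (38/94)(0−1) = 66/47
  ⇒ ω_r²/ω_c² = 66/47
Coupling ω_c² = ω_c¹ ⇒ overall = 45/68 × 66/47 = 1485/1598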